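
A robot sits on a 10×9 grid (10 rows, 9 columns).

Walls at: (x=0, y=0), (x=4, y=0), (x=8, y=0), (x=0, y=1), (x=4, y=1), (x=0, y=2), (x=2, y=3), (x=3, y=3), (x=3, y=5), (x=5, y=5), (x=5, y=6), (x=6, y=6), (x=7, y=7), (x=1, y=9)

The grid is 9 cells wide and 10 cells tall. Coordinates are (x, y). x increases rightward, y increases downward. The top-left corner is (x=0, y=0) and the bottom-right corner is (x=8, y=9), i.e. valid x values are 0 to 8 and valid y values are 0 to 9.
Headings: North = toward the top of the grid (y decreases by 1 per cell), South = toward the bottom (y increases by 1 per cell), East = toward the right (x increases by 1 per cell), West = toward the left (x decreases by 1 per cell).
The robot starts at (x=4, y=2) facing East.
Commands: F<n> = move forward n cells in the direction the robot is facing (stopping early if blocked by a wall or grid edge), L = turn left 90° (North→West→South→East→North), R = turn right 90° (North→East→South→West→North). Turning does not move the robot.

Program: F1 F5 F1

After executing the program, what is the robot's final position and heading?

Answer: Final position: (x=8, y=2), facing East

Derivation:
Start: (x=4, y=2), facing East
  F1: move forward 1, now at (x=5, y=2)
  F5: move forward 3/5 (blocked), now at (x=8, y=2)
  F1: move forward 0/1 (blocked), now at (x=8, y=2)
Final: (x=8, y=2), facing East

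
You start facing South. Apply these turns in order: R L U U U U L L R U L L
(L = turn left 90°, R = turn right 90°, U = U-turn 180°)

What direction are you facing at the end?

Answer: Final heading: East

Derivation:
Start: South
  R (right (90° clockwise)) -> West
  L (left (90° counter-clockwise)) -> South
  U (U-turn (180°)) -> North
  U (U-turn (180°)) -> South
  U (U-turn (180°)) -> North
  U (U-turn (180°)) -> South
  L (left (90° counter-clockwise)) -> East
  L (left (90° counter-clockwise)) -> North
  R (right (90° clockwise)) -> East
  U (U-turn (180°)) -> West
  L (left (90° counter-clockwise)) -> South
  L (left (90° counter-clockwise)) -> East
Final: East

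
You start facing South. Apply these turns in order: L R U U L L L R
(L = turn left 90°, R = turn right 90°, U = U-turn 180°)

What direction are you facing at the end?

Answer: Final heading: North

Derivation:
Start: South
  L (left (90° counter-clockwise)) -> East
  R (right (90° clockwise)) -> South
  U (U-turn (180°)) -> North
  U (U-turn (180°)) -> South
  L (left (90° counter-clockwise)) -> East
  L (left (90° counter-clockwise)) -> North
  L (left (90° counter-clockwise)) -> West
  R (right (90° clockwise)) -> North
Final: North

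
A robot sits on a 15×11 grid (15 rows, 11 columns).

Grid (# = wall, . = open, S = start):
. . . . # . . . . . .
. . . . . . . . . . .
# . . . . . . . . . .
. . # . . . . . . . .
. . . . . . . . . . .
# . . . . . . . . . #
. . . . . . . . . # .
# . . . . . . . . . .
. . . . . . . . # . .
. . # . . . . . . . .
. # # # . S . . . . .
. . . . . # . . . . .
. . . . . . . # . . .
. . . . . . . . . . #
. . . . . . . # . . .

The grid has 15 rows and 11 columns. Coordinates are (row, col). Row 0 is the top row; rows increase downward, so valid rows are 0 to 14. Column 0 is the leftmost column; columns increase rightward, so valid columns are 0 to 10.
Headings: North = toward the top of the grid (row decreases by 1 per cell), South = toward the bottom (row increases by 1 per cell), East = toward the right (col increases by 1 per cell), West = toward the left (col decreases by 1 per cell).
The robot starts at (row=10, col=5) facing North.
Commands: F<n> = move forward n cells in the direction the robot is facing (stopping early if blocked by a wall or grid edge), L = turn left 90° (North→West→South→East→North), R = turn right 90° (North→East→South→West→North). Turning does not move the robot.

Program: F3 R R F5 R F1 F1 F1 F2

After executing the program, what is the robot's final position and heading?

Start: (row=10, col=5), facing North
  F3: move forward 3, now at (row=7, col=5)
  R: turn right, now facing East
  R: turn right, now facing South
  F5: move forward 3/5 (blocked), now at (row=10, col=5)
  R: turn right, now facing West
  F1: move forward 1, now at (row=10, col=4)
  F1: move forward 0/1 (blocked), now at (row=10, col=4)
  F1: move forward 0/1 (blocked), now at (row=10, col=4)
  F2: move forward 0/2 (blocked), now at (row=10, col=4)
Final: (row=10, col=4), facing West

Answer: Final position: (row=10, col=4), facing West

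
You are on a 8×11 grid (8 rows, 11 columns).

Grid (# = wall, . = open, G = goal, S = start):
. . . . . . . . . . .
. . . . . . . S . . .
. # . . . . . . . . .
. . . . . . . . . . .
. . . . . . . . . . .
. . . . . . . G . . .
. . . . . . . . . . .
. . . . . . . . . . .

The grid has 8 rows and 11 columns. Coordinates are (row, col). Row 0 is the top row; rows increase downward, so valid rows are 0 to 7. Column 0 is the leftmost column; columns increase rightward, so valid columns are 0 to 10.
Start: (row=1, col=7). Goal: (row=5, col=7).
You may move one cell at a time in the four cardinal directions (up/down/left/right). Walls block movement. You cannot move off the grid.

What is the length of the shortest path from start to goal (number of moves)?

Answer: Shortest path length: 4

Derivation:
BFS from (row=1, col=7) until reaching (row=5, col=7):
  Distance 0: (row=1, col=7)
  Distance 1: (row=0, col=7), (row=1, col=6), (row=1, col=8), (row=2, col=7)
  Distance 2: (row=0, col=6), (row=0, col=8), (row=1, col=5), (row=1, col=9), (row=2, col=6), (row=2, col=8), (row=3, col=7)
  Distance 3: (row=0, col=5), (row=0, col=9), (row=1, col=4), (row=1, col=10), (row=2, col=5), (row=2, col=9), (row=3, col=6), (row=3, col=8), (row=4, col=7)
  Distance 4: (row=0, col=4), (row=0, col=10), (row=1, col=3), (row=2, col=4), (row=2, col=10), (row=3, col=5), (row=3, col=9), (row=4, col=6), (row=4, col=8), (row=5, col=7)  <- goal reached here
One shortest path (4 moves): (row=1, col=7) -> (row=2, col=7) -> (row=3, col=7) -> (row=4, col=7) -> (row=5, col=7)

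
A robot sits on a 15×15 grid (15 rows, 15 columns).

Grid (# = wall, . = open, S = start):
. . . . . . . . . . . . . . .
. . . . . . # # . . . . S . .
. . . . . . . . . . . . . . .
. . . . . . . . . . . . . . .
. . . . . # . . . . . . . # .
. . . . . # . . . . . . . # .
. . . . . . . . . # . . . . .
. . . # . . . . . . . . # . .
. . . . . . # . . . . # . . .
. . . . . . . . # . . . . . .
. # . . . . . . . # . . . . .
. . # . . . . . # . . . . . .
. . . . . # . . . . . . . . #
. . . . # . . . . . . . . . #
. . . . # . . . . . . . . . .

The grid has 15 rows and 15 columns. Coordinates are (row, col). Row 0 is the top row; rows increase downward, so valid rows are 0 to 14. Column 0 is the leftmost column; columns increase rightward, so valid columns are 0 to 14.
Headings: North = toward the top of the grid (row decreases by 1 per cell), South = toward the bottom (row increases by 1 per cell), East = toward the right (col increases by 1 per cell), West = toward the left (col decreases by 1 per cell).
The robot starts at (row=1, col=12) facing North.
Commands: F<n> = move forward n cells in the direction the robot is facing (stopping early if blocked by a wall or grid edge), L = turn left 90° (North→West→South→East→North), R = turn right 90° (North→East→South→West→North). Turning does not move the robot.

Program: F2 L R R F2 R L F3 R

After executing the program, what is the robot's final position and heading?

Start: (row=1, col=12), facing North
  F2: move forward 1/2 (blocked), now at (row=0, col=12)
  L: turn left, now facing West
  R: turn right, now facing North
  R: turn right, now facing East
  F2: move forward 2, now at (row=0, col=14)
  R: turn right, now facing South
  L: turn left, now facing East
  F3: move forward 0/3 (blocked), now at (row=0, col=14)
  R: turn right, now facing South
Final: (row=0, col=14), facing South

Answer: Final position: (row=0, col=14), facing South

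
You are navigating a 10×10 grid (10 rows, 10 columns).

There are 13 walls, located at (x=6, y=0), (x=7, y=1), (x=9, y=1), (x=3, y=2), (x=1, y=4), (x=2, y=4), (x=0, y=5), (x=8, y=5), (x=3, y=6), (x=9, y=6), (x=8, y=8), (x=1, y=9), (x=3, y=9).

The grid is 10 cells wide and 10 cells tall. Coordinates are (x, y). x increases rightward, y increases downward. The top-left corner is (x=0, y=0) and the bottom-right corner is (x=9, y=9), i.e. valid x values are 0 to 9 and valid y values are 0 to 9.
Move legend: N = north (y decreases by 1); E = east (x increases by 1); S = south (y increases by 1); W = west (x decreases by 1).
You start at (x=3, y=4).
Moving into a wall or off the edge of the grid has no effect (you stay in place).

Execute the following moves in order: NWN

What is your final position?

Answer: Final position: (x=2, y=2)

Derivation:
Start: (x=3, y=4)
  N (north): (x=3, y=4) -> (x=3, y=3)
  W (west): (x=3, y=3) -> (x=2, y=3)
  N (north): (x=2, y=3) -> (x=2, y=2)
Final: (x=2, y=2)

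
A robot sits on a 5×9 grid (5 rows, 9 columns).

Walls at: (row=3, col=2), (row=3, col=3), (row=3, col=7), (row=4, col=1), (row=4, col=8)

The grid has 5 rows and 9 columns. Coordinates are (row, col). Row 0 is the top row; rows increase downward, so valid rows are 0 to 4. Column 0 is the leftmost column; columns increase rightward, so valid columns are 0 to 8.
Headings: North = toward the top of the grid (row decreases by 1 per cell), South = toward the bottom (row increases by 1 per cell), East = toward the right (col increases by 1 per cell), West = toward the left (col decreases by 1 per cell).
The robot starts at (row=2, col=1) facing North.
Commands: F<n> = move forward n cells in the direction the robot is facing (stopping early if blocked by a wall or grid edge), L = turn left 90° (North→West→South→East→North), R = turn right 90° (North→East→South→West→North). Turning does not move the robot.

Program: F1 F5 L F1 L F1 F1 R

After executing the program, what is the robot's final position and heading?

Start: (row=2, col=1), facing North
  F1: move forward 1, now at (row=1, col=1)
  F5: move forward 1/5 (blocked), now at (row=0, col=1)
  L: turn left, now facing West
  F1: move forward 1, now at (row=0, col=0)
  L: turn left, now facing South
  F1: move forward 1, now at (row=1, col=0)
  F1: move forward 1, now at (row=2, col=0)
  R: turn right, now facing West
Final: (row=2, col=0), facing West

Answer: Final position: (row=2, col=0), facing West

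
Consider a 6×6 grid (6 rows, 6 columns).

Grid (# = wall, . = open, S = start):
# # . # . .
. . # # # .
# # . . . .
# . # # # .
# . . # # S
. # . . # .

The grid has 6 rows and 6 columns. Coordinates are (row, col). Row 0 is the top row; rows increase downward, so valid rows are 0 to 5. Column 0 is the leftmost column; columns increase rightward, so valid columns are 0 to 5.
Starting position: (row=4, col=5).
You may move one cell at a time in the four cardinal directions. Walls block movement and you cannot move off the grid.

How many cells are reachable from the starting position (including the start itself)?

Answer: Reachable cells: 10

Derivation:
BFS flood-fill from (row=4, col=5):
  Distance 0: (row=4, col=5)
  Distance 1: (row=3, col=5), (row=5, col=5)
  Distance 2: (row=2, col=5)
  Distance 3: (row=1, col=5), (row=2, col=4)
  Distance 4: (row=0, col=5), (row=2, col=3)
  Distance 5: (row=0, col=4), (row=2, col=2)
Total reachable: 10 (grid has 19 open cells total)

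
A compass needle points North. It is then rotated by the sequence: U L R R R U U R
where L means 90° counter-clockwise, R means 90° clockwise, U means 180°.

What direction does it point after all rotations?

Answer: Final heading: East

Derivation:
Start: North
  U (U-turn (180°)) -> South
  L (left (90° counter-clockwise)) -> East
  R (right (90° clockwise)) -> South
  R (right (90° clockwise)) -> West
  R (right (90° clockwise)) -> North
  U (U-turn (180°)) -> South
  U (U-turn (180°)) -> North
  R (right (90° clockwise)) -> East
Final: East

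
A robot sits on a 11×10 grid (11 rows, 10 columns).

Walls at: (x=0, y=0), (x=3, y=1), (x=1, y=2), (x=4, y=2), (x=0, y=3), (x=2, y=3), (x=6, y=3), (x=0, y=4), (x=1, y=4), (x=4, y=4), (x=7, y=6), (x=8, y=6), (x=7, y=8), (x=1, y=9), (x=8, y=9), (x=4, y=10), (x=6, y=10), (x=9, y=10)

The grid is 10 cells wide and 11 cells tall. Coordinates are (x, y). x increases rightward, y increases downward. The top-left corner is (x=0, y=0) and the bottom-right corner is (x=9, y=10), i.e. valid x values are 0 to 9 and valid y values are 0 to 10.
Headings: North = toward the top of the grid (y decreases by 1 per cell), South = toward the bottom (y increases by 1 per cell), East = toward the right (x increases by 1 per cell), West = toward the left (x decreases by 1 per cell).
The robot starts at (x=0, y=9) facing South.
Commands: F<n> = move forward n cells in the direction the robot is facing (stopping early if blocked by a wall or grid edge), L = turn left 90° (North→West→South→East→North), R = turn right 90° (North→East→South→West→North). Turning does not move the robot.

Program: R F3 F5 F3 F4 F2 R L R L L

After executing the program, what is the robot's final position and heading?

Start: (x=0, y=9), facing South
  R: turn right, now facing West
  F3: move forward 0/3 (blocked), now at (x=0, y=9)
  F5: move forward 0/5 (blocked), now at (x=0, y=9)
  F3: move forward 0/3 (blocked), now at (x=0, y=9)
  F4: move forward 0/4 (blocked), now at (x=0, y=9)
  F2: move forward 0/2 (blocked), now at (x=0, y=9)
  R: turn right, now facing North
  L: turn left, now facing West
  R: turn right, now facing North
  L: turn left, now facing West
  L: turn left, now facing South
Final: (x=0, y=9), facing South

Answer: Final position: (x=0, y=9), facing South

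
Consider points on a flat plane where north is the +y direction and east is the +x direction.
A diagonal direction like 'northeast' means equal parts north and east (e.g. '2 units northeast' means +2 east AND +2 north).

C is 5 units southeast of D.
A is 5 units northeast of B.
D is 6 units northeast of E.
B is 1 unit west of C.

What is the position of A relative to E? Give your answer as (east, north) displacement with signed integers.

Place E at the origin (east=0, north=0).
  D is 6 units northeast of E: delta (east=+6, north=+6); D at (east=6, north=6).
  C is 5 units southeast of D: delta (east=+5, north=-5); C at (east=11, north=1).
  B is 1 unit west of C: delta (east=-1, north=+0); B at (east=10, north=1).
  A is 5 units northeast of B: delta (east=+5, north=+5); A at (east=15, north=6).
Therefore A relative to E: (east=15, north=6).

Answer: A is at (east=15, north=6) relative to E.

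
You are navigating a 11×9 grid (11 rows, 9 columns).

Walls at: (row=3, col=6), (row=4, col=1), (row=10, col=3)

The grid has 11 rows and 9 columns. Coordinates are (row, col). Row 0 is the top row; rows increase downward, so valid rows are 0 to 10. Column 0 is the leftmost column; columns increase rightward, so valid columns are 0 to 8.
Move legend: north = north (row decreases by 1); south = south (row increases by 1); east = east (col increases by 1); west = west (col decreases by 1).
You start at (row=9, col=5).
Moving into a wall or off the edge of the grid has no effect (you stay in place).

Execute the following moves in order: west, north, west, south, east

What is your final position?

Answer: Final position: (row=9, col=4)

Derivation:
Start: (row=9, col=5)
  west (west): (row=9, col=5) -> (row=9, col=4)
  north (north): (row=9, col=4) -> (row=8, col=4)
  west (west): (row=8, col=4) -> (row=8, col=3)
  south (south): (row=8, col=3) -> (row=9, col=3)
  east (east): (row=9, col=3) -> (row=9, col=4)
Final: (row=9, col=4)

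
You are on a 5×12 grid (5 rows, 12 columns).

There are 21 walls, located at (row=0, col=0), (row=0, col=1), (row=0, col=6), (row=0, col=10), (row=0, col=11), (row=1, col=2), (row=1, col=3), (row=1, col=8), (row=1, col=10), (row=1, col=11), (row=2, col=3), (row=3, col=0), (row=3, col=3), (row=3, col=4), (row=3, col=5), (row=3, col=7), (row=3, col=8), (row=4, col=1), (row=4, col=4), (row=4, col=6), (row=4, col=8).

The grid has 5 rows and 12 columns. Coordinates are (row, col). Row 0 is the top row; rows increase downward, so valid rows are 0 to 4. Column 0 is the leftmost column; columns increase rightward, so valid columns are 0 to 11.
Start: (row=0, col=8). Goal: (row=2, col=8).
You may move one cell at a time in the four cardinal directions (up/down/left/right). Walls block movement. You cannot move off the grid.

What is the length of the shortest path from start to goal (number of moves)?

Answer: Shortest path length: 4

Derivation:
BFS from (row=0, col=8) until reaching (row=2, col=8):
  Distance 0: (row=0, col=8)
  Distance 1: (row=0, col=7), (row=0, col=9)
  Distance 2: (row=1, col=7), (row=1, col=9)
  Distance 3: (row=1, col=6), (row=2, col=7), (row=2, col=9)
  Distance 4: (row=1, col=5), (row=2, col=6), (row=2, col=8), (row=2, col=10), (row=3, col=9)  <- goal reached here
One shortest path (4 moves): (row=0, col=8) -> (row=0, col=9) -> (row=1, col=9) -> (row=2, col=9) -> (row=2, col=8)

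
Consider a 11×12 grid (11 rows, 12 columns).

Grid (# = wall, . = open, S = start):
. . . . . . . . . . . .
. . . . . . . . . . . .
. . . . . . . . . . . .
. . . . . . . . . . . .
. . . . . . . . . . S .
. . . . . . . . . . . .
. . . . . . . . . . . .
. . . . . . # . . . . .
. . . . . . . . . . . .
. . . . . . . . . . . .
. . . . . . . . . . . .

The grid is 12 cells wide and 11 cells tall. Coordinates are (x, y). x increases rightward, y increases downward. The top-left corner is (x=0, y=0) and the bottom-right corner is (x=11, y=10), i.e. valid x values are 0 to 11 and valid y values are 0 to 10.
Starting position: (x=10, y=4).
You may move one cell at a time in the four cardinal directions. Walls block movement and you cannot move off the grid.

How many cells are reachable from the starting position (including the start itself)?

Answer: Reachable cells: 131

Derivation:
BFS flood-fill from (x=10, y=4):
  Distance 0: (x=10, y=4)
  Distance 1: (x=10, y=3), (x=9, y=4), (x=11, y=4), (x=10, y=5)
  Distance 2: (x=10, y=2), (x=9, y=3), (x=11, y=3), (x=8, y=4), (x=9, y=5), (x=11, y=5), (x=10, y=6)
  Distance 3: (x=10, y=1), (x=9, y=2), (x=11, y=2), (x=8, y=3), (x=7, y=4), (x=8, y=5), (x=9, y=6), (x=11, y=6), (x=10, y=7)
  Distance 4: (x=10, y=0), (x=9, y=1), (x=11, y=1), (x=8, y=2), (x=7, y=3), (x=6, y=4), (x=7, y=5), (x=8, y=6), (x=9, y=7), (x=11, y=7), (x=10, y=8)
  Distance 5: (x=9, y=0), (x=11, y=0), (x=8, y=1), (x=7, y=2), (x=6, y=3), (x=5, y=4), (x=6, y=5), (x=7, y=6), (x=8, y=7), (x=9, y=8), (x=11, y=8), (x=10, y=9)
  Distance 6: (x=8, y=0), (x=7, y=1), (x=6, y=2), (x=5, y=3), (x=4, y=4), (x=5, y=5), (x=6, y=6), (x=7, y=7), (x=8, y=8), (x=9, y=9), (x=11, y=9), (x=10, y=10)
  Distance 7: (x=7, y=0), (x=6, y=1), (x=5, y=2), (x=4, y=3), (x=3, y=4), (x=4, y=5), (x=5, y=6), (x=7, y=8), (x=8, y=9), (x=9, y=10), (x=11, y=10)
  Distance 8: (x=6, y=0), (x=5, y=1), (x=4, y=2), (x=3, y=3), (x=2, y=4), (x=3, y=5), (x=4, y=6), (x=5, y=7), (x=6, y=8), (x=7, y=9), (x=8, y=10)
  Distance 9: (x=5, y=0), (x=4, y=1), (x=3, y=2), (x=2, y=3), (x=1, y=4), (x=2, y=5), (x=3, y=6), (x=4, y=7), (x=5, y=8), (x=6, y=9), (x=7, y=10)
  Distance 10: (x=4, y=0), (x=3, y=1), (x=2, y=2), (x=1, y=3), (x=0, y=4), (x=1, y=5), (x=2, y=6), (x=3, y=7), (x=4, y=8), (x=5, y=9), (x=6, y=10)
  Distance 11: (x=3, y=0), (x=2, y=1), (x=1, y=2), (x=0, y=3), (x=0, y=5), (x=1, y=6), (x=2, y=7), (x=3, y=8), (x=4, y=9), (x=5, y=10)
  Distance 12: (x=2, y=0), (x=1, y=1), (x=0, y=2), (x=0, y=6), (x=1, y=7), (x=2, y=8), (x=3, y=9), (x=4, y=10)
  Distance 13: (x=1, y=0), (x=0, y=1), (x=0, y=7), (x=1, y=8), (x=2, y=9), (x=3, y=10)
  Distance 14: (x=0, y=0), (x=0, y=8), (x=1, y=9), (x=2, y=10)
  Distance 15: (x=0, y=9), (x=1, y=10)
  Distance 16: (x=0, y=10)
Total reachable: 131 (grid has 131 open cells total)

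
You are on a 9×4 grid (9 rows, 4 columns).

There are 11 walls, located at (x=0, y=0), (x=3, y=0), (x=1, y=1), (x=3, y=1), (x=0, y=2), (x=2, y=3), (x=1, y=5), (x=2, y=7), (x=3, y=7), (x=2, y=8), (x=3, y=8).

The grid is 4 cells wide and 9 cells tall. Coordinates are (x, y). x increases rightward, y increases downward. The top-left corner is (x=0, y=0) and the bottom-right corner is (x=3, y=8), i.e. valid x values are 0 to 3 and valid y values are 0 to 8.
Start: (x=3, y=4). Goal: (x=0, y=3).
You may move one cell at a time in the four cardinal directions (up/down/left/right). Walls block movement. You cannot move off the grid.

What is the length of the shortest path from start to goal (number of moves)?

Answer: Shortest path length: 4

Derivation:
BFS from (x=3, y=4) until reaching (x=0, y=3):
  Distance 0: (x=3, y=4)
  Distance 1: (x=3, y=3), (x=2, y=4), (x=3, y=5)
  Distance 2: (x=3, y=2), (x=1, y=4), (x=2, y=5), (x=3, y=6)
  Distance 3: (x=2, y=2), (x=1, y=3), (x=0, y=4), (x=2, y=6)
  Distance 4: (x=2, y=1), (x=1, y=2), (x=0, y=3), (x=0, y=5), (x=1, y=6)  <- goal reached here
One shortest path (4 moves): (x=3, y=4) -> (x=2, y=4) -> (x=1, y=4) -> (x=0, y=4) -> (x=0, y=3)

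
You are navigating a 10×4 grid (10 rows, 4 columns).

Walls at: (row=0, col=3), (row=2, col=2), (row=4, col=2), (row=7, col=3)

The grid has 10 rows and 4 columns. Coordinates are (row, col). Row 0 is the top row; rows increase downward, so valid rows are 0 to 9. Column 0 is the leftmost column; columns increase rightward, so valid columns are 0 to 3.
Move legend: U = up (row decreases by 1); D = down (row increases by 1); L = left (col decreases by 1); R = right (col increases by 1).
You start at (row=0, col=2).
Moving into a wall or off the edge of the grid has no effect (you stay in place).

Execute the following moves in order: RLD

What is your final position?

Answer: Final position: (row=1, col=1)

Derivation:
Start: (row=0, col=2)
  R (right): blocked, stay at (row=0, col=2)
  L (left): (row=0, col=2) -> (row=0, col=1)
  D (down): (row=0, col=1) -> (row=1, col=1)
Final: (row=1, col=1)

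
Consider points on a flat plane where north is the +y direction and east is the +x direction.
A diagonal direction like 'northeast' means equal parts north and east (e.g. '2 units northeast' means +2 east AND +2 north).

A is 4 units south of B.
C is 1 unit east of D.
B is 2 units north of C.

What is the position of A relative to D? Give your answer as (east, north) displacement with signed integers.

Place D at the origin (east=0, north=0).
  C is 1 unit east of D: delta (east=+1, north=+0); C at (east=1, north=0).
  B is 2 units north of C: delta (east=+0, north=+2); B at (east=1, north=2).
  A is 4 units south of B: delta (east=+0, north=-4); A at (east=1, north=-2).
Therefore A relative to D: (east=1, north=-2).

Answer: A is at (east=1, north=-2) relative to D.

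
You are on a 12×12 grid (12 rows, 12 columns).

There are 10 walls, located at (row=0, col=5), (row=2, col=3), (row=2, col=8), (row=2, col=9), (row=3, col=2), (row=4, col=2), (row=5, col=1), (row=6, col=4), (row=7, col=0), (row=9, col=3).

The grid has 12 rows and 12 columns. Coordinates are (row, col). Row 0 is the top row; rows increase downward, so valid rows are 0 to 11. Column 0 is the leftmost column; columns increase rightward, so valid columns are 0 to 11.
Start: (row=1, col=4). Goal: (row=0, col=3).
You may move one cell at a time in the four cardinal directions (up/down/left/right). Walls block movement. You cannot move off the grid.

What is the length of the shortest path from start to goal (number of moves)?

Answer: Shortest path length: 2

Derivation:
BFS from (row=1, col=4) until reaching (row=0, col=3):
  Distance 0: (row=1, col=4)
  Distance 1: (row=0, col=4), (row=1, col=3), (row=1, col=5), (row=2, col=4)
  Distance 2: (row=0, col=3), (row=1, col=2), (row=1, col=6), (row=2, col=5), (row=3, col=4)  <- goal reached here
One shortest path (2 moves): (row=1, col=4) -> (row=1, col=3) -> (row=0, col=3)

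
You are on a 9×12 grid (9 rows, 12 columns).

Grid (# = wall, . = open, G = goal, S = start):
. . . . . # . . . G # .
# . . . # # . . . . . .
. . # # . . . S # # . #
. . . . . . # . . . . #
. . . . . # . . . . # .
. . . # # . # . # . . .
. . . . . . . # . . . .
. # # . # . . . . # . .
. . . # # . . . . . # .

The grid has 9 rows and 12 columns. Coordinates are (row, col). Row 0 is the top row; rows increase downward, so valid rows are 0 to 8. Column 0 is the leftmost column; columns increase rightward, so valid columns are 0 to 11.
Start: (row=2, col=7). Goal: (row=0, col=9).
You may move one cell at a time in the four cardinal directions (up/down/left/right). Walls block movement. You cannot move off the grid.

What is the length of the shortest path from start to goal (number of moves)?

Answer: Shortest path length: 4

Derivation:
BFS from (row=2, col=7) until reaching (row=0, col=9):
  Distance 0: (row=2, col=7)
  Distance 1: (row=1, col=7), (row=2, col=6), (row=3, col=7)
  Distance 2: (row=0, col=7), (row=1, col=6), (row=1, col=8), (row=2, col=5), (row=3, col=8), (row=4, col=7)
  Distance 3: (row=0, col=6), (row=0, col=8), (row=1, col=9), (row=2, col=4), (row=3, col=5), (row=3, col=9), (row=4, col=6), (row=4, col=8), (row=5, col=7)
  Distance 4: (row=0, col=9), (row=1, col=10), (row=3, col=4), (row=3, col=10), (row=4, col=9)  <- goal reached here
One shortest path (4 moves): (row=2, col=7) -> (row=1, col=7) -> (row=1, col=8) -> (row=1, col=9) -> (row=0, col=9)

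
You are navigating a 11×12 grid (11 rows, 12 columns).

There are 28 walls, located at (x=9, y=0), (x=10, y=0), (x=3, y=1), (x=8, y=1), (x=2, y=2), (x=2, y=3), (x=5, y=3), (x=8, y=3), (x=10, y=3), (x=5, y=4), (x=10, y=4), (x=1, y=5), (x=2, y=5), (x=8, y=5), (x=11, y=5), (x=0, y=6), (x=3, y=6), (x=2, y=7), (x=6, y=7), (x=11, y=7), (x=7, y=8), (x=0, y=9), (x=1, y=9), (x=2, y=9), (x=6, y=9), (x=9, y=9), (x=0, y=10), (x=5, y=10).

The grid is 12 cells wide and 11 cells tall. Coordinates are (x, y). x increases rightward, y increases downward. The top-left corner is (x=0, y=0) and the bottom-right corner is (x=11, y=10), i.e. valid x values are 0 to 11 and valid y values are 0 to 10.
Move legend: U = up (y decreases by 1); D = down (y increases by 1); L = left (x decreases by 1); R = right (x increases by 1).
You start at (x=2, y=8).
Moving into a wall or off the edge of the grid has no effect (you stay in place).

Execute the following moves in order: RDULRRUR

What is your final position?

Start: (x=2, y=8)
  R (right): (x=2, y=8) -> (x=3, y=8)
  D (down): (x=3, y=8) -> (x=3, y=9)
  U (up): (x=3, y=9) -> (x=3, y=8)
  L (left): (x=3, y=8) -> (x=2, y=8)
  R (right): (x=2, y=8) -> (x=3, y=8)
  R (right): (x=3, y=8) -> (x=4, y=8)
  U (up): (x=4, y=8) -> (x=4, y=7)
  R (right): (x=4, y=7) -> (x=5, y=7)
Final: (x=5, y=7)

Answer: Final position: (x=5, y=7)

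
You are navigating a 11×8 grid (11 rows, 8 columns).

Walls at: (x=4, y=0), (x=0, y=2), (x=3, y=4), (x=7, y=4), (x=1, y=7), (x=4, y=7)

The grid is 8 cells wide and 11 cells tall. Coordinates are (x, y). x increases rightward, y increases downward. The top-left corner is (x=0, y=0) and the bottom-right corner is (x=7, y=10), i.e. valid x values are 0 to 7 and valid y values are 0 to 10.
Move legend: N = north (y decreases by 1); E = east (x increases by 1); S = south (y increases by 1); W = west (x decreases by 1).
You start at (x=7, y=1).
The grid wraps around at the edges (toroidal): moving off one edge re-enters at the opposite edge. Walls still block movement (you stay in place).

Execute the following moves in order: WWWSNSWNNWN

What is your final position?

Start: (x=7, y=1)
  W (west): (x=7, y=1) -> (x=6, y=1)
  W (west): (x=6, y=1) -> (x=5, y=1)
  W (west): (x=5, y=1) -> (x=4, y=1)
  S (south): (x=4, y=1) -> (x=4, y=2)
  N (north): (x=4, y=2) -> (x=4, y=1)
  S (south): (x=4, y=1) -> (x=4, y=2)
  W (west): (x=4, y=2) -> (x=3, y=2)
  N (north): (x=3, y=2) -> (x=3, y=1)
  N (north): (x=3, y=1) -> (x=3, y=0)
  W (west): (x=3, y=0) -> (x=2, y=0)
  N (north): (x=2, y=0) -> (x=2, y=10)
Final: (x=2, y=10)

Answer: Final position: (x=2, y=10)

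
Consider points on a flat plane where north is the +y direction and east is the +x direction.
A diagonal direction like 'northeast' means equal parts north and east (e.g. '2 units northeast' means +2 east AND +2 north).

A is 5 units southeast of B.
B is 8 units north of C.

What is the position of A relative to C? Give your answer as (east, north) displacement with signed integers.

Place C at the origin (east=0, north=0).
  B is 8 units north of C: delta (east=+0, north=+8); B at (east=0, north=8).
  A is 5 units southeast of B: delta (east=+5, north=-5); A at (east=5, north=3).
Therefore A relative to C: (east=5, north=3).

Answer: A is at (east=5, north=3) relative to C.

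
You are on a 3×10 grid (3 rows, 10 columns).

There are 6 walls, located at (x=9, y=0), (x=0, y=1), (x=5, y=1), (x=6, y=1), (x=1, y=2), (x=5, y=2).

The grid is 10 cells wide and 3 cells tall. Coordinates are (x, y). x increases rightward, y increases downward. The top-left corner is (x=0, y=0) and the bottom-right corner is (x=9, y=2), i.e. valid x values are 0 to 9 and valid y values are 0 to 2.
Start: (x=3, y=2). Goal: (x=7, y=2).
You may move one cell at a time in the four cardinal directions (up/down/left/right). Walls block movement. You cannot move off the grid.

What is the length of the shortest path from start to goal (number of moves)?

BFS from (x=3, y=2) until reaching (x=7, y=2):
  Distance 0: (x=3, y=2)
  Distance 1: (x=3, y=1), (x=2, y=2), (x=4, y=2)
  Distance 2: (x=3, y=0), (x=2, y=1), (x=4, y=1)
  Distance 3: (x=2, y=0), (x=4, y=0), (x=1, y=1)
  Distance 4: (x=1, y=0), (x=5, y=0)
  Distance 5: (x=0, y=0), (x=6, y=0)
  Distance 6: (x=7, y=0)
  Distance 7: (x=8, y=0), (x=7, y=1)
  Distance 8: (x=8, y=1), (x=7, y=2)  <- goal reached here
One shortest path (8 moves): (x=3, y=2) -> (x=4, y=2) -> (x=4, y=1) -> (x=4, y=0) -> (x=5, y=0) -> (x=6, y=0) -> (x=7, y=0) -> (x=7, y=1) -> (x=7, y=2)

Answer: Shortest path length: 8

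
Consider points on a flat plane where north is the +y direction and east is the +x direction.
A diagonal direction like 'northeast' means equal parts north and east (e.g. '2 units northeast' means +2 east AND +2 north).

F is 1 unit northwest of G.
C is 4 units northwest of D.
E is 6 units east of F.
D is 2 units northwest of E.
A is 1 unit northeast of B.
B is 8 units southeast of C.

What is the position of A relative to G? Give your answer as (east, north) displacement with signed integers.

Place G at the origin (east=0, north=0).
  F is 1 unit northwest of G: delta (east=-1, north=+1); F at (east=-1, north=1).
  E is 6 units east of F: delta (east=+6, north=+0); E at (east=5, north=1).
  D is 2 units northwest of E: delta (east=-2, north=+2); D at (east=3, north=3).
  C is 4 units northwest of D: delta (east=-4, north=+4); C at (east=-1, north=7).
  B is 8 units southeast of C: delta (east=+8, north=-8); B at (east=7, north=-1).
  A is 1 unit northeast of B: delta (east=+1, north=+1); A at (east=8, north=0).
Therefore A relative to G: (east=8, north=0).

Answer: A is at (east=8, north=0) relative to G.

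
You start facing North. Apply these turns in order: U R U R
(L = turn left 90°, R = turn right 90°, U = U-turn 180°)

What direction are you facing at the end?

Answer: Final heading: South

Derivation:
Start: North
  U (U-turn (180°)) -> South
  R (right (90° clockwise)) -> West
  U (U-turn (180°)) -> East
  R (right (90° clockwise)) -> South
Final: South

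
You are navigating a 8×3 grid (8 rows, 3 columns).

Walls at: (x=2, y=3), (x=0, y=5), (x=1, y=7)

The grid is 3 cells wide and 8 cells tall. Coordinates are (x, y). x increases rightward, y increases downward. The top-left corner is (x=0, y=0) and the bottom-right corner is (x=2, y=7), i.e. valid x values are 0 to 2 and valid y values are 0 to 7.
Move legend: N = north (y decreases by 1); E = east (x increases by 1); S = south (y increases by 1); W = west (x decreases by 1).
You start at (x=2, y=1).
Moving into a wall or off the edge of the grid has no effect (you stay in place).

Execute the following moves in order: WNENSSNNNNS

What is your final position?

Start: (x=2, y=1)
  W (west): (x=2, y=1) -> (x=1, y=1)
  N (north): (x=1, y=1) -> (x=1, y=0)
  E (east): (x=1, y=0) -> (x=2, y=0)
  N (north): blocked, stay at (x=2, y=0)
  S (south): (x=2, y=0) -> (x=2, y=1)
  S (south): (x=2, y=1) -> (x=2, y=2)
  N (north): (x=2, y=2) -> (x=2, y=1)
  N (north): (x=2, y=1) -> (x=2, y=0)
  N (north): blocked, stay at (x=2, y=0)
  N (north): blocked, stay at (x=2, y=0)
  S (south): (x=2, y=0) -> (x=2, y=1)
Final: (x=2, y=1)

Answer: Final position: (x=2, y=1)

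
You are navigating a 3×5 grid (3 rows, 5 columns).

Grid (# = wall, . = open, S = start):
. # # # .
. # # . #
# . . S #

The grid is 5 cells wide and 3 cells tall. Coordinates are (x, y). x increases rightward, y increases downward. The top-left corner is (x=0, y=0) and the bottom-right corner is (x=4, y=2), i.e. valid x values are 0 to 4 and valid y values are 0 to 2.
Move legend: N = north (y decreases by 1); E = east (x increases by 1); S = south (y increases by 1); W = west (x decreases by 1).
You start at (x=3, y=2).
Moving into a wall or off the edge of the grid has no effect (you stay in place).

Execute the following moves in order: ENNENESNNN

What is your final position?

Start: (x=3, y=2)
  E (east): blocked, stay at (x=3, y=2)
  N (north): (x=3, y=2) -> (x=3, y=1)
  N (north): blocked, stay at (x=3, y=1)
  E (east): blocked, stay at (x=3, y=1)
  N (north): blocked, stay at (x=3, y=1)
  E (east): blocked, stay at (x=3, y=1)
  S (south): (x=3, y=1) -> (x=3, y=2)
  N (north): (x=3, y=2) -> (x=3, y=1)
  N (north): blocked, stay at (x=3, y=1)
  N (north): blocked, stay at (x=3, y=1)
Final: (x=3, y=1)

Answer: Final position: (x=3, y=1)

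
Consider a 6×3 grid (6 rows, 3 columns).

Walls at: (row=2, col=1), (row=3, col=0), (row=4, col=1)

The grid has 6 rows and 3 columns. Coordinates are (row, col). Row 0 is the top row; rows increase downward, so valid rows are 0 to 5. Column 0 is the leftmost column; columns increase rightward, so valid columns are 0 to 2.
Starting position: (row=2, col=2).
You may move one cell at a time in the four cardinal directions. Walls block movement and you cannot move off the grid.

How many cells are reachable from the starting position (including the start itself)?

BFS flood-fill from (row=2, col=2):
  Distance 0: (row=2, col=2)
  Distance 1: (row=1, col=2), (row=3, col=2)
  Distance 2: (row=0, col=2), (row=1, col=1), (row=3, col=1), (row=4, col=2)
  Distance 3: (row=0, col=1), (row=1, col=0), (row=5, col=2)
  Distance 4: (row=0, col=0), (row=2, col=0), (row=5, col=1)
  Distance 5: (row=5, col=0)
  Distance 6: (row=4, col=0)
Total reachable: 15 (grid has 15 open cells total)

Answer: Reachable cells: 15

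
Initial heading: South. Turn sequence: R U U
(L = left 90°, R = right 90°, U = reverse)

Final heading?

Answer: Final heading: West

Derivation:
Start: South
  R (right (90° clockwise)) -> West
  U (U-turn (180°)) -> East
  U (U-turn (180°)) -> West
Final: West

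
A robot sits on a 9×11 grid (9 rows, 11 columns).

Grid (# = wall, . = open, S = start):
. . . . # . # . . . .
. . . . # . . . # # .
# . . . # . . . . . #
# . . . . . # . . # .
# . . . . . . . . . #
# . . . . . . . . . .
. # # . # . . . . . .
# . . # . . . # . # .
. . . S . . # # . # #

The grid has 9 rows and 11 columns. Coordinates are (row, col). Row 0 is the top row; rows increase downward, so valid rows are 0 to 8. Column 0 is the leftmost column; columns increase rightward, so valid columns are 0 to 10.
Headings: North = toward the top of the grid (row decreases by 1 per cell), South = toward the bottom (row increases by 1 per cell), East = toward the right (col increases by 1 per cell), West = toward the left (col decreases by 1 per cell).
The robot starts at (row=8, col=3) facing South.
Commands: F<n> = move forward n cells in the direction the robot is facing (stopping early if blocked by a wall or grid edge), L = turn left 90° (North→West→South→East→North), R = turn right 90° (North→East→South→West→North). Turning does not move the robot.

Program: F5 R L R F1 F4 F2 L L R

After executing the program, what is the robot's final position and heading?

Start: (row=8, col=3), facing South
  F5: move forward 0/5 (blocked), now at (row=8, col=3)
  R: turn right, now facing West
  L: turn left, now facing South
  R: turn right, now facing West
  F1: move forward 1, now at (row=8, col=2)
  F4: move forward 2/4 (blocked), now at (row=8, col=0)
  F2: move forward 0/2 (blocked), now at (row=8, col=0)
  L: turn left, now facing South
  L: turn left, now facing East
  R: turn right, now facing South
Final: (row=8, col=0), facing South

Answer: Final position: (row=8, col=0), facing South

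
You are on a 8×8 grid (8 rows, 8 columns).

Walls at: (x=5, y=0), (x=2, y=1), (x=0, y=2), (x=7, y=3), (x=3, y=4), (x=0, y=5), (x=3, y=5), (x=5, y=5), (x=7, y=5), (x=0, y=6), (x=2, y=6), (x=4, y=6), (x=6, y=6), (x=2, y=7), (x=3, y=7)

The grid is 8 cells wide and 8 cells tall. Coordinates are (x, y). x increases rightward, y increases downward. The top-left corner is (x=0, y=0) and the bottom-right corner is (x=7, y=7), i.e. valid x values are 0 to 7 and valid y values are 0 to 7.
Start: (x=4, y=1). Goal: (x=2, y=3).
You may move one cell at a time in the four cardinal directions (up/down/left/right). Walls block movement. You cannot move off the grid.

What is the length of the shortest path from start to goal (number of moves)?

Answer: Shortest path length: 4

Derivation:
BFS from (x=4, y=1) until reaching (x=2, y=3):
  Distance 0: (x=4, y=1)
  Distance 1: (x=4, y=0), (x=3, y=1), (x=5, y=1), (x=4, y=2)
  Distance 2: (x=3, y=0), (x=6, y=1), (x=3, y=2), (x=5, y=2), (x=4, y=3)
  Distance 3: (x=2, y=0), (x=6, y=0), (x=7, y=1), (x=2, y=2), (x=6, y=2), (x=3, y=3), (x=5, y=3), (x=4, y=4)
  Distance 4: (x=1, y=0), (x=7, y=0), (x=1, y=2), (x=7, y=2), (x=2, y=3), (x=6, y=3), (x=5, y=4), (x=4, y=5)  <- goal reached here
One shortest path (4 moves): (x=4, y=1) -> (x=3, y=1) -> (x=3, y=2) -> (x=2, y=2) -> (x=2, y=3)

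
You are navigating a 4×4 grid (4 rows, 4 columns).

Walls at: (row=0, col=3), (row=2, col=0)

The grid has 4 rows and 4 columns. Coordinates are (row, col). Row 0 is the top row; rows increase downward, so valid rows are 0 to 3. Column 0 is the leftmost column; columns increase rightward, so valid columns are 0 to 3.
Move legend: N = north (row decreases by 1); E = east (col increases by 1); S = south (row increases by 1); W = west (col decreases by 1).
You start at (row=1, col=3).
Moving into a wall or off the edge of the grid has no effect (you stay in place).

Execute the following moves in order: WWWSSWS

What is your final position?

Answer: Final position: (row=1, col=0)

Derivation:
Start: (row=1, col=3)
  W (west): (row=1, col=3) -> (row=1, col=2)
  W (west): (row=1, col=2) -> (row=1, col=1)
  W (west): (row=1, col=1) -> (row=1, col=0)
  S (south): blocked, stay at (row=1, col=0)
  S (south): blocked, stay at (row=1, col=0)
  W (west): blocked, stay at (row=1, col=0)
  S (south): blocked, stay at (row=1, col=0)
Final: (row=1, col=0)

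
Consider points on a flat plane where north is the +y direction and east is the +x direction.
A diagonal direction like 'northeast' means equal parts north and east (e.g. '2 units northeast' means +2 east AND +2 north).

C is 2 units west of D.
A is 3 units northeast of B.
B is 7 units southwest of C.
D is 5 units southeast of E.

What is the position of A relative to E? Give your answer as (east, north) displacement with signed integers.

Place E at the origin (east=0, north=0).
  D is 5 units southeast of E: delta (east=+5, north=-5); D at (east=5, north=-5).
  C is 2 units west of D: delta (east=-2, north=+0); C at (east=3, north=-5).
  B is 7 units southwest of C: delta (east=-7, north=-7); B at (east=-4, north=-12).
  A is 3 units northeast of B: delta (east=+3, north=+3); A at (east=-1, north=-9).
Therefore A relative to E: (east=-1, north=-9).

Answer: A is at (east=-1, north=-9) relative to E.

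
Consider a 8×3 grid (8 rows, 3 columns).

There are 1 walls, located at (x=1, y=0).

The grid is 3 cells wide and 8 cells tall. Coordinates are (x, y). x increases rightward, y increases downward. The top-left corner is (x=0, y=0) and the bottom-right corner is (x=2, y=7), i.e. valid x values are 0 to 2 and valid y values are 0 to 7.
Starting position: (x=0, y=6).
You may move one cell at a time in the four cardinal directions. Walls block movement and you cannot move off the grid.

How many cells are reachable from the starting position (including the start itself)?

Answer: Reachable cells: 23

Derivation:
BFS flood-fill from (x=0, y=6):
  Distance 0: (x=0, y=6)
  Distance 1: (x=0, y=5), (x=1, y=6), (x=0, y=7)
  Distance 2: (x=0, y=4), (x=1, y=5), (x=2, y=6), (x=1, y=7)
  Distance 3: (x=0, y=3), (x=1, y=4), (x=2, y=5), (x=2, y=7)
  Distance 4: (x=0, y=2), (x=1, y=3), (x=2, y=4)
  Distance 5: (x=0, y=1), (x=1, y=2), (x=2, y=3)
  Distance 6: (x=0, y=0), (x=1, y=1), (x=2, y=2)
  Distance 7: (x=2, y=1)
  Distance 8: (x=2, y=0)
Total reachable: 23 (grid has 23 open cells total)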